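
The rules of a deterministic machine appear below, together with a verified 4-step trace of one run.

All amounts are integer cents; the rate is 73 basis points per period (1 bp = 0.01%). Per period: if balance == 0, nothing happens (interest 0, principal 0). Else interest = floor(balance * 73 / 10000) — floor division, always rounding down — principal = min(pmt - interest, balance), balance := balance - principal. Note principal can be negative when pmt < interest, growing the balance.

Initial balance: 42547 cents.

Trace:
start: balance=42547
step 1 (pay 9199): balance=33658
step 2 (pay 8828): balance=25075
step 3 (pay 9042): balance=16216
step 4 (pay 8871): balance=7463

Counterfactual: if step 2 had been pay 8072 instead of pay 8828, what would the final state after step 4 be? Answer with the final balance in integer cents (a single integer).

(re-executing from step 2 with the substitution; state before step 2: balance=33658)
step 2 (pay 8072): balance=25831
step 3 (pay 9042): balance=16977
step 4 (pay 8871): balance=8229

8229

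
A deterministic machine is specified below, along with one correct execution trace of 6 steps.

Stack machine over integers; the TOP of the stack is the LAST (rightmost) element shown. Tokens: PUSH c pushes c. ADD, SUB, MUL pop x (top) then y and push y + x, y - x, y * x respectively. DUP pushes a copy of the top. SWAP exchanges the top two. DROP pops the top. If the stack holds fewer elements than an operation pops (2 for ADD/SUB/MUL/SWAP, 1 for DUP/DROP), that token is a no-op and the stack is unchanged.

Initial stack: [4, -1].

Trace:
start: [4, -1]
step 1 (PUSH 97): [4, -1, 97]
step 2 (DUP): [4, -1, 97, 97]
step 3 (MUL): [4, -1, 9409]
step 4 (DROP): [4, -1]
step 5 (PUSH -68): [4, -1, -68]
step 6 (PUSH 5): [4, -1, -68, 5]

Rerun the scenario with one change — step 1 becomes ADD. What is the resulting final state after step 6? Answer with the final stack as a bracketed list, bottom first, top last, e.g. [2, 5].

(re-executing from step 1 with the substitution; state before step 1: [4, -1])
step 1 (ADD): [3]
step 2 (DUP): [3, 3]
step 3 (MUL): [9]
step 4 (DROP): []
step 5 (PUSH -68): [-68]
step 6 (PUSH 5): [-68, 5]

[-68, 5]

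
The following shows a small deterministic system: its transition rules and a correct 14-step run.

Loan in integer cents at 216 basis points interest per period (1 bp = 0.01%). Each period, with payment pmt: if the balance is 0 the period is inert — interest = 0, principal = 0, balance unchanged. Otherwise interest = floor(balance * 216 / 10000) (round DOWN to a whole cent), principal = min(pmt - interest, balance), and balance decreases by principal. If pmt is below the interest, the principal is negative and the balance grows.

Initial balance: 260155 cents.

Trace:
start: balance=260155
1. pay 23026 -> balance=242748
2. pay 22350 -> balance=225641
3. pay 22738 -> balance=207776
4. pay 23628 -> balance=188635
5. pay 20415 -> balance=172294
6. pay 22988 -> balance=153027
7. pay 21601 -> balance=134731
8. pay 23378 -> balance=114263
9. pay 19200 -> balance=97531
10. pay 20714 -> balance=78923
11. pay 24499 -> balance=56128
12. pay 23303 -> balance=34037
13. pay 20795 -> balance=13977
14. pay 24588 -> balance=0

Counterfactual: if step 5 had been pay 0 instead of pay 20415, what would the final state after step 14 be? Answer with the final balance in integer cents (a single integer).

(re-executing from step 5 with the substitution; state before step 5: balance=188635)
5. pay 0 -> balance=192709
6. pay 22988 -> balance=173883
7. pay 21601 -> balance=156037
8. pay 23378 -> balance=136029
9. pay 19200 -> balance=119767
10. pay 20714 -> balance=101639
11. pay 24499 -> balance=79335
12. pay 23303 -> balance=57745
13. pay 20795 -> balance=38197
14. pay 24588 -> balance=14434

14434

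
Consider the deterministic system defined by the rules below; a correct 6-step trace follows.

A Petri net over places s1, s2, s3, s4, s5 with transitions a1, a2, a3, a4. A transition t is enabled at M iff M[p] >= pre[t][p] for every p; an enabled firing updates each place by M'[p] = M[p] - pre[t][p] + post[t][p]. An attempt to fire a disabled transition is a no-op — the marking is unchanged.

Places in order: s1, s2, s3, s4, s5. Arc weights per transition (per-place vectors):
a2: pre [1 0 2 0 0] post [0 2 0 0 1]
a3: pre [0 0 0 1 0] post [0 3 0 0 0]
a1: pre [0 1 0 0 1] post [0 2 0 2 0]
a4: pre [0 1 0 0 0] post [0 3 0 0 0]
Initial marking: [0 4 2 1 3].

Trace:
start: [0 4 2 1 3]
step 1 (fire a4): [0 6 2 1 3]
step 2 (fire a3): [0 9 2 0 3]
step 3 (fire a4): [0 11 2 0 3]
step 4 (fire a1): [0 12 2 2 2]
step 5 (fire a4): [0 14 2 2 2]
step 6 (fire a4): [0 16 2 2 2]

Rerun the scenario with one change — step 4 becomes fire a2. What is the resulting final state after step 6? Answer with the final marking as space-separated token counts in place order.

0 15 2 0 3

(re-executing from step 4 with the substitution; state before step 4: [0 11 2 0 3])
step 4 (fire a2): [0 11 2 0 3]
step 5 (fire a4): [0 13 2 0 3]
step 6 (fire a4): [0 15 2 0 3]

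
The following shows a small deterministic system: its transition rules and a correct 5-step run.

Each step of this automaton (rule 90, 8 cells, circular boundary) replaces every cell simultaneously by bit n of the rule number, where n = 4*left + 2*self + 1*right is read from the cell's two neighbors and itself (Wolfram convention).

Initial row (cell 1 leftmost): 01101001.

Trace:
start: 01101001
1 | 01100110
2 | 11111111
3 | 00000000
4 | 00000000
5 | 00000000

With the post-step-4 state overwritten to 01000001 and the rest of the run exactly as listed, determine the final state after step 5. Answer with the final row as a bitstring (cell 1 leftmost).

state after step 4 := 01000001
5 | 00100010

00100010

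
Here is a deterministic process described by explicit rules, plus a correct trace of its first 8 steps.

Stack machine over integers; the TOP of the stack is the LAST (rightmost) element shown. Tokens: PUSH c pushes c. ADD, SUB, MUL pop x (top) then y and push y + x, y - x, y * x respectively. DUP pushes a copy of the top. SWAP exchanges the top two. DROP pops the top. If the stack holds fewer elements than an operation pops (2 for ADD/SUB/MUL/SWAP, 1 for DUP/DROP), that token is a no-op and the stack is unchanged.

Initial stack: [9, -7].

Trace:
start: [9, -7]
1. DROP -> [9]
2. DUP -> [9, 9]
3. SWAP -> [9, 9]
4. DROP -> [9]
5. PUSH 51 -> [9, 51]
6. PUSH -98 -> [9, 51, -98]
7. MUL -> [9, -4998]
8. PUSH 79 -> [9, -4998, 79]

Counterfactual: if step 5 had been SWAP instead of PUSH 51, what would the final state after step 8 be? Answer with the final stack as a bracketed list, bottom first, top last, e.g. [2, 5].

(re-executing from step 5 with the substitution; state before step 5: [9])
5. SWAP -> [9]
6. PUSH -98 -> [9, -98]
7. MUL -> [-882]
8. PUSH 79 -> [-882, 79]

[-882, 79]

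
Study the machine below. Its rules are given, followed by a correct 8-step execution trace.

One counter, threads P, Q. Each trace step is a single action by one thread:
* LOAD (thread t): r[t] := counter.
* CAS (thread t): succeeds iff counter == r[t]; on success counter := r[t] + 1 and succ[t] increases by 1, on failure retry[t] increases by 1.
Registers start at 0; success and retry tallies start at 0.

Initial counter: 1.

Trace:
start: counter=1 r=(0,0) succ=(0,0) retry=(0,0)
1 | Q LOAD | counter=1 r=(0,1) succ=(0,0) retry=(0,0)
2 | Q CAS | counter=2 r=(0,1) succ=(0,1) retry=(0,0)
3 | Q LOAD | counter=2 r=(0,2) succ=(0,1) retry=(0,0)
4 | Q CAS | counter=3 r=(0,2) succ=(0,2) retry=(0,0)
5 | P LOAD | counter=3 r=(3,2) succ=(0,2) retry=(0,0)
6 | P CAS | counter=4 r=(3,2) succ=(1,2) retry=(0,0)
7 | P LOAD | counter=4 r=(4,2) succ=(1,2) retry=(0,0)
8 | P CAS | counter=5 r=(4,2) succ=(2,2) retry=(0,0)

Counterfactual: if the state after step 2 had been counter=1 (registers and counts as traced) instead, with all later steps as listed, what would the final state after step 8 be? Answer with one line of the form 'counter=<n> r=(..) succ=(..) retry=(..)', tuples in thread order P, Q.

counter=4 r=(3,1) succ=(2,2) retry=(0,0)

state after step 2 := counter=1 r=(0,1) succ=(0,1) retry=(0,0)
3 | Q LOAD | counter=1 r=(0,1) succ=(0,1) retry=(0,0)
4 | Q CAS | counter=2 r=(0,1) succ=(0,2) retry=(0,0)
5 | P LOAD | counter=2 r=(2,1) succ=(0,2) retry=(0,0)
6 | P CAS | counter=3 r=(2,1) succ=(1,2) retry=(0,0)
7 | P LOAD | counter=3 r=(3,1) succ=(1,2) retry=(0,0)
8 | P CAS | counter=4 r=(3,1) succ=(2,2) retry=(0,0)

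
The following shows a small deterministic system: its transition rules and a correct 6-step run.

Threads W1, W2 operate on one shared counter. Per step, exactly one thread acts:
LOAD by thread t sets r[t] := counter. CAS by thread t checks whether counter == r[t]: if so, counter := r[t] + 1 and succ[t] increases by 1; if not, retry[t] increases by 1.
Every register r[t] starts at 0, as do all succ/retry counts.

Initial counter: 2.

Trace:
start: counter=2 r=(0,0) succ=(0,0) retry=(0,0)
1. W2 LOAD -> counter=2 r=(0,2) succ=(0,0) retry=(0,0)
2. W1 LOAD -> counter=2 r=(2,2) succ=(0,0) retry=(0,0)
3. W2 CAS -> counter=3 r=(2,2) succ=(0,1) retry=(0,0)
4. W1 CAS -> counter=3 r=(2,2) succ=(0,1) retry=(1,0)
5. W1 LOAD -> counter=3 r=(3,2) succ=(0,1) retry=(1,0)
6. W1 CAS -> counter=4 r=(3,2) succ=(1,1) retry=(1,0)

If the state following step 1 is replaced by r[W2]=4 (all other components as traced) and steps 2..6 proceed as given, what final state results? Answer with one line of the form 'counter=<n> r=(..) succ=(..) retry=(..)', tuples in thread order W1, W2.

counter=4 r=(3,4) succ=(2,0) retry=(0,1)

state after step 1 := counter=2 r=(0,4) succ=(0,0) retry=(0,0)
2. W1 LOAD -> counter=2 r=(2,4) succ=(0,0) retry=(0,0)
3. W2 CAS -> counter=2 r=(2,4) succ=(0,0) retry=(0,1)
4. W1 CAS -> counter=3 r=(2,4) succ=(1,0) retry=(0,1)
5. W1 LOAD -> counter=3 r=(3,4) succ=(1,0) retry=(0,1)
6. W1 CAS -> counter=4 r=(3,4) succ=(2,0) retry=(0,1)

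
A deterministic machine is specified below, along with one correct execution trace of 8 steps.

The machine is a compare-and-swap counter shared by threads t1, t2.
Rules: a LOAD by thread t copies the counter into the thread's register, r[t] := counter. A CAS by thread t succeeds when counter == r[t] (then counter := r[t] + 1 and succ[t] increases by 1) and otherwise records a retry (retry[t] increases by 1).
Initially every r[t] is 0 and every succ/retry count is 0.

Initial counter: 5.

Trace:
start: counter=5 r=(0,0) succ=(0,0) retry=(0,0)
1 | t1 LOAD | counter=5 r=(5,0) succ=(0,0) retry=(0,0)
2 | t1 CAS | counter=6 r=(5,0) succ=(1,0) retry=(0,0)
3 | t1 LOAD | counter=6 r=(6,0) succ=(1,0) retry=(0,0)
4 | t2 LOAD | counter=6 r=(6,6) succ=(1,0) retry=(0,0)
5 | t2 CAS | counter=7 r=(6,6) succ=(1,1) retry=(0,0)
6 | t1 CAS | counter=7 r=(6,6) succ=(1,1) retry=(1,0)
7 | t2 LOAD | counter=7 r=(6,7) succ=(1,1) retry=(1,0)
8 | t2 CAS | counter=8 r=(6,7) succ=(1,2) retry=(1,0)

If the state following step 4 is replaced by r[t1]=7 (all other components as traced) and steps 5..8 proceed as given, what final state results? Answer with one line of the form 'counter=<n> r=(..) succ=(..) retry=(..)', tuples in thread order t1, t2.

counter=9 r=(7,8) succ=(2,2) retry=(0,0)

state after step 4 := counter=6 r=(7,6) succ=(1,0) retry=(0,0)
5 | t2 CAS | counter=7 r=(7,6) succ=(1,1) retry=(0,0)
6 | t1 CAS | counter=8 r=(7,6) succ=(2,1) retry=(0,0)
7 | t2 LOAD | counter=8 r=(7,8) succ=(2,1) retry=(0,0)
8 | t2 CAS | counter=9 r=(7,8) succ=(2,2) retry=(0,0)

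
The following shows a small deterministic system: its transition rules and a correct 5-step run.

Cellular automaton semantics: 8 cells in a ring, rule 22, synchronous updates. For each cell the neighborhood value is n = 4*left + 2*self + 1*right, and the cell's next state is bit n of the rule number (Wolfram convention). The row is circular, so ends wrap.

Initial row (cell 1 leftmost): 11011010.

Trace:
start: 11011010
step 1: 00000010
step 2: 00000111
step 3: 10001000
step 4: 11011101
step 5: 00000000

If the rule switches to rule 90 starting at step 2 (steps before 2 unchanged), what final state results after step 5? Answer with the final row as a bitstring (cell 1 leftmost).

(re-executing steps 2..5 under rule 90; state before step 2: 00000010)
step 2: 00000101
step 3: 10001000
step 4: 01010101
step 5: 00000000

00000000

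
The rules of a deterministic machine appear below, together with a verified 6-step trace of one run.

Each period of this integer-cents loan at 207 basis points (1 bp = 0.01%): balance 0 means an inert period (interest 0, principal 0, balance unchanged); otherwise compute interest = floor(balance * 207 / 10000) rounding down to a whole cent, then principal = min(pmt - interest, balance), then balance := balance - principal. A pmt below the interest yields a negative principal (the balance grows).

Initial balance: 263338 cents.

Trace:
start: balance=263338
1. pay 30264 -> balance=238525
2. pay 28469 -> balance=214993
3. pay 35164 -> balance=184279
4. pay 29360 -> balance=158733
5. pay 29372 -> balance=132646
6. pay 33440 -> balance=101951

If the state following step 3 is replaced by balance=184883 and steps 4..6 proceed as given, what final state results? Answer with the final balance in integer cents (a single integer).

102594

state after step 3 := balance=184883
4. pay 29360 -> balance=159350
5. pay 29372 -> balance=133276
6. pay 33440 -> balance=102594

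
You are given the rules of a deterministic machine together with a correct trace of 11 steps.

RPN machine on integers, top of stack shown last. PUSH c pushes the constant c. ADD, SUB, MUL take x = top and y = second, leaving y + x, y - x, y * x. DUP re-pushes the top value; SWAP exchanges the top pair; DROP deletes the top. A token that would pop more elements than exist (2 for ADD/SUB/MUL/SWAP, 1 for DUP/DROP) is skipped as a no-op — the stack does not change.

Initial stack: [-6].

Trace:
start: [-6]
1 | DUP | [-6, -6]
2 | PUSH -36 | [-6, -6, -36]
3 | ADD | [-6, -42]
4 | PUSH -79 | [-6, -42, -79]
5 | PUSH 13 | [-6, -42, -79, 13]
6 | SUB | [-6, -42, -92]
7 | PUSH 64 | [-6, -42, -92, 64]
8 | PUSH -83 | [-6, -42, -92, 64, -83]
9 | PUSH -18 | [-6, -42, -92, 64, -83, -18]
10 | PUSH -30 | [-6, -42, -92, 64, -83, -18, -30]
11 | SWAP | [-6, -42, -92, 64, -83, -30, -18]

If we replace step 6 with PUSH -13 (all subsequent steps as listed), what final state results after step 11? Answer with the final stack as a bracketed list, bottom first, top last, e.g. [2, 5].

[-6, -42, -79, 13, -13, 64, -83, -30, -18]

(re-executing from step 6 with the substitution; state before step 6: [-6, -42, -79, 13])
6 | PUSH -13 | [-6, -42, -79, 13, -13]
7 | PUSH 64 | [-6, -42, -79, 13, -13, 64]
8 | PUSH -83 | [-6, -42, -79, 13, -13, 64, -83]
9 | PUSH -18 | [-6, -42, -79, 13, -13, 64, -83, -18]
10 | PUSH -30 | [-6, -42, -79, 13, -13, 64, -83, -18, -30]
11 | SWAP | [-6, -42, -79, 13, -13, 64, -83, -30, -18]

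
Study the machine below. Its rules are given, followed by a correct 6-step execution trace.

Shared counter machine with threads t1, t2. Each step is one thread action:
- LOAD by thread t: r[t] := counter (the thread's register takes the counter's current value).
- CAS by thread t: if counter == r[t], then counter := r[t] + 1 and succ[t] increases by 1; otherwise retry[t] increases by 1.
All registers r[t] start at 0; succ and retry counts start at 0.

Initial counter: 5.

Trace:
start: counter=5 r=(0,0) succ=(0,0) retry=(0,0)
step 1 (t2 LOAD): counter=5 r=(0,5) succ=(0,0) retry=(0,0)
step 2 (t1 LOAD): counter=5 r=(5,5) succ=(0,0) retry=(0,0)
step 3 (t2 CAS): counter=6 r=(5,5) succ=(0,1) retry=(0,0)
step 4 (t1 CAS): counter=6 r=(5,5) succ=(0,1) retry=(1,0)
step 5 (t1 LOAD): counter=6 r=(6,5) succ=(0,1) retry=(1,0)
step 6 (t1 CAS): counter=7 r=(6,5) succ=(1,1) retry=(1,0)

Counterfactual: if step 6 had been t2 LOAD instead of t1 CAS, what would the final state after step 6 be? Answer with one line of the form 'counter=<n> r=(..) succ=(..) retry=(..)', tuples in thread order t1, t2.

(re-executing from step 6 with the substitution; state before step 6: counter=6 r=(6,5) succ=(0,1) retry=(1,0))
step 6 (t2 LOAD): counter=6 r=(6,6) succ=(0,1) retry=(1,0)

counter=6 r=(6,6) succ=(0,1) retry=(1,0)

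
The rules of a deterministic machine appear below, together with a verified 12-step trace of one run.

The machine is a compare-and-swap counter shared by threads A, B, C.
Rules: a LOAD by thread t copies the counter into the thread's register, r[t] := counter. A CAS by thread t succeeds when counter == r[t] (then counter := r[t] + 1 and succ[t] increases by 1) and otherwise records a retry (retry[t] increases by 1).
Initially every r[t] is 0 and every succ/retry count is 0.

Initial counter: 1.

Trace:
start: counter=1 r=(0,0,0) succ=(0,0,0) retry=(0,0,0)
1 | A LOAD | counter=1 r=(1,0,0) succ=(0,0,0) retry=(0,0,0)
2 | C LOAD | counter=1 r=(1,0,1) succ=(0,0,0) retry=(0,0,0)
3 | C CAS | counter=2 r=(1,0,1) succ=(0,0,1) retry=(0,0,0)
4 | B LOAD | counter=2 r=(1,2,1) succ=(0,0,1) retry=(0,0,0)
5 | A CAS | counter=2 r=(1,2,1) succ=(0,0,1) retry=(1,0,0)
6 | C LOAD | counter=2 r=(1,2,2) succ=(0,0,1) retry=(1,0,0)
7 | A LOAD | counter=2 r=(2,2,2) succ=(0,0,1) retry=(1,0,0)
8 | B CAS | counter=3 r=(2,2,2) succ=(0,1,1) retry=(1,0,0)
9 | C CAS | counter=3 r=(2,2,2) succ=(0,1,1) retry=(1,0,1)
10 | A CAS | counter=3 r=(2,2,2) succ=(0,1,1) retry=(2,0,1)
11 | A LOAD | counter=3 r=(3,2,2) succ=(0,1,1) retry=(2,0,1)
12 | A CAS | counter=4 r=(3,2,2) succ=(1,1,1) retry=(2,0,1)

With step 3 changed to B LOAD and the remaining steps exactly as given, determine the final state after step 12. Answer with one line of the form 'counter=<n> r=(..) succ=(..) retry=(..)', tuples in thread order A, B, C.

(re-executing from step 3 with the substitution; state before step 3: counter=1 r=(1,0,1) succ=(0,0,0) retry=(0,0,0))
3 | B LOAD | counter=1 r=(1,1,1) succ=(0,0,0) retry=(0,0,0)
4 | B LOAD | counter=1 r=(1,1,1) succ=(0,0,0) retry=(0,0,0)
5 | A CAS | counter=2 r=(1,1,1) succ=(1,0,0) retry=(0,0,0)
6 | C LOAD | counter=2 r=(1,1,2) succ=(1,0,0) retry=(0,0,0)
7 | A LOAD | counter=2 r=(2,1,2) succ=(1,0,0) retry=(0,0,0)
8 | B CAS | counter=2 r=(2,1,2) succ=(1,0,0) retry=(0,1,0)
9 | C CAS | counter=3 r=(2,1,2) succ=(1,0,1) retry=(0,1,0)
10 | A CAS | counter=3 r=(2,1,2) succ=(1,0,1) retry=(1,1,0)
11 | A LOAD | counter=3 r=(3,1,2) succ=(1,0,1) retry=(1,1,0)
12 | A CAS | counter=4 r=(3,1,2) succ=(2,0,1) retry=(1,1,0)

counter=4 r=(3,1,2) succ=(2,0,1) retry=(1,1,0)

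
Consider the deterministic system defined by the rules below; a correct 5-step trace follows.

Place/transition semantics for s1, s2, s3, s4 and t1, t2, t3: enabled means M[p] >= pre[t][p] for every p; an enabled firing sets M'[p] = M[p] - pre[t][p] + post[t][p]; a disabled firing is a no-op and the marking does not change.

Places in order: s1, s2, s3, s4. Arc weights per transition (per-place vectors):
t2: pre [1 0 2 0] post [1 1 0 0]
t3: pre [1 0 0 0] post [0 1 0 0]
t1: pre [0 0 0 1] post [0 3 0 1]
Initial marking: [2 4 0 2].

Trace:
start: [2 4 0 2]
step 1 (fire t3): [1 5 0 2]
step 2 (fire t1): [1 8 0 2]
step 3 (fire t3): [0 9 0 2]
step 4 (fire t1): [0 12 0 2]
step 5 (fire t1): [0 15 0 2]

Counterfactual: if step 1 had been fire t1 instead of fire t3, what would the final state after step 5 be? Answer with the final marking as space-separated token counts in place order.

1 17 0 2

(re-executing from step 1 with the substitution; state before step 1: [2 4 0 2])
step 1 (fire t1): [2 7 0 2]
step 2 (fire t1): [2 10 0 2]
step 3 (fire t3): [1 11 0 2]
step 4 (fire t1): [1 14 0 2]
step 5 (fire t1): [1 17 0 2]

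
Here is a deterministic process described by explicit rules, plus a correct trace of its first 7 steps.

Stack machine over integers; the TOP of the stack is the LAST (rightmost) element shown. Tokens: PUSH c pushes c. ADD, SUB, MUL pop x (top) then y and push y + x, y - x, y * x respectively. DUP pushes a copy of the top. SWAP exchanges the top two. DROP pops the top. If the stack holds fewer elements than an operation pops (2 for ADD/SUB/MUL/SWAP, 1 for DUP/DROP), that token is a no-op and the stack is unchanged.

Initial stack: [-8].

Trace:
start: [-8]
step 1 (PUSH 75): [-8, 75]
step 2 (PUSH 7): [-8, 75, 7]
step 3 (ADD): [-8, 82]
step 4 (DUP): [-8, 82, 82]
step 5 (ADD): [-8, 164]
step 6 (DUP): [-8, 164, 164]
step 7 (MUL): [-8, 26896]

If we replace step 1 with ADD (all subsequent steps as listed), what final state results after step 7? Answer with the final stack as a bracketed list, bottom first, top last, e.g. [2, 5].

(re-executing from step 1 with the substitution; state before step 1: [-8])
step 1 (ADD): [-8]
step 2 (PUSH 7): [-8, 7]
step 3 (ADD): [-1]
step 4 (DUP): [-1, -1]
step 5 (ADD): [-2]
step 6 (DUP): [-2, -2]
step 7 (MUL): [4]

[4]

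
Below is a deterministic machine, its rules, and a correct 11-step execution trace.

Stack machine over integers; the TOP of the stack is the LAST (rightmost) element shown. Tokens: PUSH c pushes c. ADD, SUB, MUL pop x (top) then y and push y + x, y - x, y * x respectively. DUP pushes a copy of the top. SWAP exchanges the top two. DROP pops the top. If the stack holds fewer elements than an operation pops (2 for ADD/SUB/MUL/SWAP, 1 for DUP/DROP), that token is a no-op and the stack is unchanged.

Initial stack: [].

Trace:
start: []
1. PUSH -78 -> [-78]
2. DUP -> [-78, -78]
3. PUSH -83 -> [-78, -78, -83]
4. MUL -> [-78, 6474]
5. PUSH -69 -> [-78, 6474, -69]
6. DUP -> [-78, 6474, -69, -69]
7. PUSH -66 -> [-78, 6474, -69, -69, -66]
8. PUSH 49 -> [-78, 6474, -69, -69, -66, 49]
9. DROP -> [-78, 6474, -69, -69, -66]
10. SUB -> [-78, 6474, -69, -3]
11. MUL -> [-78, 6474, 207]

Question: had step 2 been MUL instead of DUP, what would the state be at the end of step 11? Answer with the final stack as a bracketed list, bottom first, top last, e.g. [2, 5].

[6474, 207]

(re-executing from step 2 with the substitution; state before step 2: [-78])
2. MUL -> [-78]
3. PUSH -83 -> [-78, -83]
4. MUL -> [6474]
5. PUSH -69 -> [6474, -69]
6. DUP -> [6474, -69, -69]
7. PUSH -66 -> [6474, -69, -69, -66]
8. PUSH 49 -> [6474, -69, -69, -66, 49]
9. DROP -> [6474, -69, -69, -66]
10. SUB -> [6474, -69, -3]
11. MUL -> [6474, 207]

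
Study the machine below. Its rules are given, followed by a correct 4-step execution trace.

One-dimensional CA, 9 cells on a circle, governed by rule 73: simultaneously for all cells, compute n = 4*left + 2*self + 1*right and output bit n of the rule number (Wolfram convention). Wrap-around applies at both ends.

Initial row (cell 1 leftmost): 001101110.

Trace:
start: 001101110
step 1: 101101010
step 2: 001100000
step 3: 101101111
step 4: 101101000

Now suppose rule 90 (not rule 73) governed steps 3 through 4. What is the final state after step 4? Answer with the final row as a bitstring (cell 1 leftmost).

110011000

(re-executing steps 3..4 under rule 90; state before step 3: 001100000)
step 3: 011110000
step 4: 110011000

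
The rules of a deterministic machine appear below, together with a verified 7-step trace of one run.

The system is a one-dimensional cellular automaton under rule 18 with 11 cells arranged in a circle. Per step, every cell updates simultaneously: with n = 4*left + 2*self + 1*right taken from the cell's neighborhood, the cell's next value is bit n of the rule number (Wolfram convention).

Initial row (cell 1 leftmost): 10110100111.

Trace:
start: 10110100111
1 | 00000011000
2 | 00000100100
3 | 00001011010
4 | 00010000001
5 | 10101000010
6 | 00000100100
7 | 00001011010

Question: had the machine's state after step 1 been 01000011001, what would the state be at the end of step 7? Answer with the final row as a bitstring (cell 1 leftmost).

01000100000

state after step 1 := 01000011001
2 | 00100100110
3 | 01011011001
4 | 00000000110
5 | 00000001001
6 | 10000010110
7 | 01000100000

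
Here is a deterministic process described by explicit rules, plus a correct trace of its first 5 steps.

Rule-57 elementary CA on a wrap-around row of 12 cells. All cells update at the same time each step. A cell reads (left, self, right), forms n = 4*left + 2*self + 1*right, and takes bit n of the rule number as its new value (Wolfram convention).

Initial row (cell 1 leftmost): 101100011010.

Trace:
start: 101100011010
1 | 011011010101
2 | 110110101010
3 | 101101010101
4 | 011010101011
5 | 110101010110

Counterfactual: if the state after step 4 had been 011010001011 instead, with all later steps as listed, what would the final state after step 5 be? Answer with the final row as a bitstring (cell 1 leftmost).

110101100110

state after step 4 := 011010001011
5 | 110101100110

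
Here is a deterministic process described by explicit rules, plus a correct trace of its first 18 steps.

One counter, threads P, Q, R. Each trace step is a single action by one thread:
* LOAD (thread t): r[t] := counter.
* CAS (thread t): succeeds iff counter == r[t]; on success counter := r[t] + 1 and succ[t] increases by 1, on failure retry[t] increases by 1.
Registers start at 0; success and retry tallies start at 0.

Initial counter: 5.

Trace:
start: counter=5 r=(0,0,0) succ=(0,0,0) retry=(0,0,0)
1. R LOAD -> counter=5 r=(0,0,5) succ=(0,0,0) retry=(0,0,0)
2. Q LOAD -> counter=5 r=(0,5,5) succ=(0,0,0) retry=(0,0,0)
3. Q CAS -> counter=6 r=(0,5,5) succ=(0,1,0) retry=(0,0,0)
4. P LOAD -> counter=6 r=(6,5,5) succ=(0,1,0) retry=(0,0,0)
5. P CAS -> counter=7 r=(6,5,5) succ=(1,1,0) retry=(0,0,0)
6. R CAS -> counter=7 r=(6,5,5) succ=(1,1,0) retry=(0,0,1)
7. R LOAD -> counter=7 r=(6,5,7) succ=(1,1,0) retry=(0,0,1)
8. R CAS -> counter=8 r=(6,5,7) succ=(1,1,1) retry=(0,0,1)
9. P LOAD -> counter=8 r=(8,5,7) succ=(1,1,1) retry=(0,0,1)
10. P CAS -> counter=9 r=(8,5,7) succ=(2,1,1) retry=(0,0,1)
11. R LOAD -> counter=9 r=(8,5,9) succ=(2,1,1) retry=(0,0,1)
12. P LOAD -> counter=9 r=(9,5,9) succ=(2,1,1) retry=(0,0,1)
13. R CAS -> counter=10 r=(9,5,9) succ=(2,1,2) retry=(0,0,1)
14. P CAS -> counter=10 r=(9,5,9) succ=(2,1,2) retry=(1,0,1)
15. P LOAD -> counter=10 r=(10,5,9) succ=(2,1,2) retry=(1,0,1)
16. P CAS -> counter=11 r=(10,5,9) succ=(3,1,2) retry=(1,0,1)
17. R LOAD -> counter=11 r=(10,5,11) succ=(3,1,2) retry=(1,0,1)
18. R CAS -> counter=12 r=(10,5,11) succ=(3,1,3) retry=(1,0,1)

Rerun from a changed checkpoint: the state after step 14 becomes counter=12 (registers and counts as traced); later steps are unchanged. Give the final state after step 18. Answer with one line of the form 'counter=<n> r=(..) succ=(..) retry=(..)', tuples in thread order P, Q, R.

counter=14 r=(12,5,13) succ=(3,1,3) retry=(1,0,1)

state after step 14 := counter=12 r=(9,5,9) succ=(2,1,2) retry=(1,0,1)
15. P LOAD -> counter=12 r=(12,5,9) succ=(2,1,2) retry=(1,0,1)
16. P CAS -> counter=13 r=(12,5,9) succ=(3,1,2) retry=(1,0,1)
17. R LOAD -> counter=13 r=(12,5,13) succ=(3,1,2) retry=(1,0,1)
18. R CAS -> counter=14 r=(12,5,13) succ=(3,1,3) retry=(1,0,1)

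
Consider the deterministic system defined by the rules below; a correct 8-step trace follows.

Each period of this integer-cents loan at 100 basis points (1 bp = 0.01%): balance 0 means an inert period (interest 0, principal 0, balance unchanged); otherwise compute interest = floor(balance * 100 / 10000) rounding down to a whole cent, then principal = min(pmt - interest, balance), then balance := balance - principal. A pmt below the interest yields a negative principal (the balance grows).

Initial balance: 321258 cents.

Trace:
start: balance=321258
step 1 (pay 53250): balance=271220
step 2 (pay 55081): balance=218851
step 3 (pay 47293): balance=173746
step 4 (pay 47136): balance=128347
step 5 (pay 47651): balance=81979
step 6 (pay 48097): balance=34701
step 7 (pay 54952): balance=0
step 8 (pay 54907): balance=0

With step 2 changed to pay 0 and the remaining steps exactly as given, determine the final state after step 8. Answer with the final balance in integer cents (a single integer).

(re-executing from step 2 with the substitution; state before step 2: balance=271220)
step 2 (pay 0): balance=273932
step 3 (pay 47293): balance=229378
step 4 (pay 47136): balance=184535
step 5 (pay 47651): balance=138729
step 6 (pay 48097): balance=92019
step 7 (pay 54952): balance=37987
step 8 (pay 54907): balance=0

0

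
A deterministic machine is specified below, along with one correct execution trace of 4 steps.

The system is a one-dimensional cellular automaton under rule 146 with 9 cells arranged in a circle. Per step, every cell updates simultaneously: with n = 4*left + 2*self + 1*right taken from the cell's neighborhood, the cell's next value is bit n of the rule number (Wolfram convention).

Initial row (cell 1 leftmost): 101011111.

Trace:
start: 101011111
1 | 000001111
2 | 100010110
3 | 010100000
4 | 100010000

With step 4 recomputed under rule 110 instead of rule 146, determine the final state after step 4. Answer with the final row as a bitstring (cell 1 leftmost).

(re-executing step 4 under rule 110; state before step 4: 010100000)
4 | 111100000

111100000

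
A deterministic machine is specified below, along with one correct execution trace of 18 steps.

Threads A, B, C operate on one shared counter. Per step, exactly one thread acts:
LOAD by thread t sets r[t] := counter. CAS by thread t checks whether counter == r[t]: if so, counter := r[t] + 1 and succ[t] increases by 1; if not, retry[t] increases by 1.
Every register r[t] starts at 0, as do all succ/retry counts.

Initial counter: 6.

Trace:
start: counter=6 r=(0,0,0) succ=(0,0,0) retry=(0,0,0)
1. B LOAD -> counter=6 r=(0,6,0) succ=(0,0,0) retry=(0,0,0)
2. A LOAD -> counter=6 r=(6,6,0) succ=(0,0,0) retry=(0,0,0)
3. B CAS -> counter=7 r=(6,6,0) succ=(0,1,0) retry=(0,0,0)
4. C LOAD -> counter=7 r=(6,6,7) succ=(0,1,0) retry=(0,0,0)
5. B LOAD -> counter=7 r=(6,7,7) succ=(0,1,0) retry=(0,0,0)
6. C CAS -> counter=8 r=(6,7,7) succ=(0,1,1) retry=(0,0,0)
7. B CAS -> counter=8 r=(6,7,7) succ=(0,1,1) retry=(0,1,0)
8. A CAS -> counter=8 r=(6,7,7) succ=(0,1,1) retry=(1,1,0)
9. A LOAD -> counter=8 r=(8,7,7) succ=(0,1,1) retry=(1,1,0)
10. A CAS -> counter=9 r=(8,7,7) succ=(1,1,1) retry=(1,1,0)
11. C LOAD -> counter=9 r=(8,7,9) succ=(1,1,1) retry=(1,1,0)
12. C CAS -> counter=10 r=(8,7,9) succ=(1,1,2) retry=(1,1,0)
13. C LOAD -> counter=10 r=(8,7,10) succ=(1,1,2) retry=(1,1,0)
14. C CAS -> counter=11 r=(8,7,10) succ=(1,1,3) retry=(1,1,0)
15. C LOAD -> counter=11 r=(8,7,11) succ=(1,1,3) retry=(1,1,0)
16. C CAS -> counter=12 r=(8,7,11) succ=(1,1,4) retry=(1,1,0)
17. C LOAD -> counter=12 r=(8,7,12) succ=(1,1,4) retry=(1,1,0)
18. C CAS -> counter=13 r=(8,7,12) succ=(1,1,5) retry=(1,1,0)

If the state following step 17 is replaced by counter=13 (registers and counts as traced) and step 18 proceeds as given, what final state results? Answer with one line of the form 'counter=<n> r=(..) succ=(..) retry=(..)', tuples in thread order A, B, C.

state after step 17 := counter=13 r=(8,7,12) succ=(1,1,4) retry=(1,1,0)
18. C CAS -> counter=13 r=(8,7,12) succ=(1,1,4) retry=(1,1,1)

counter=13 r=(8,7,12) succ=(1,1,4) retry=(1,1,1)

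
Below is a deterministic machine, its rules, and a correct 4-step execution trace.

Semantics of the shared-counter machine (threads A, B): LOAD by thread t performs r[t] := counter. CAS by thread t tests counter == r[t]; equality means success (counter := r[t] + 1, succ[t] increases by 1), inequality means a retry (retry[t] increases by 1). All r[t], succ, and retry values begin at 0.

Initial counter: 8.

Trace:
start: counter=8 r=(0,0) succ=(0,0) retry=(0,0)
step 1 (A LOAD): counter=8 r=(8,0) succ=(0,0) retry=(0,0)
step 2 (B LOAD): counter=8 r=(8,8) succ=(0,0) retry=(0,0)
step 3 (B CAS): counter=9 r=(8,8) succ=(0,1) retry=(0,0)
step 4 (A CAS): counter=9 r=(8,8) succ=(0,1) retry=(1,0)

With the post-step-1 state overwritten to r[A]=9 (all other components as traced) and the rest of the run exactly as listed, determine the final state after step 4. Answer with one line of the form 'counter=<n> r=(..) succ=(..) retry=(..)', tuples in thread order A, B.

counter=10 r=(9,8) succ=(1,1) retry=(0,0)

state after step 1 := counter=8 r=(9,0) succ=(0,0) retry=(0,0)
step 2 (B LOAD): counter=8 r=(9,8) succ=(0,0) retry=(0,0)
step 3 (B CAS): counter=9 r=(9,8) succ=(0,1) retry=(0,0)
step 4 (A CAS): counter=10 r=(9,8) succ=(1,1) retry=(0,0)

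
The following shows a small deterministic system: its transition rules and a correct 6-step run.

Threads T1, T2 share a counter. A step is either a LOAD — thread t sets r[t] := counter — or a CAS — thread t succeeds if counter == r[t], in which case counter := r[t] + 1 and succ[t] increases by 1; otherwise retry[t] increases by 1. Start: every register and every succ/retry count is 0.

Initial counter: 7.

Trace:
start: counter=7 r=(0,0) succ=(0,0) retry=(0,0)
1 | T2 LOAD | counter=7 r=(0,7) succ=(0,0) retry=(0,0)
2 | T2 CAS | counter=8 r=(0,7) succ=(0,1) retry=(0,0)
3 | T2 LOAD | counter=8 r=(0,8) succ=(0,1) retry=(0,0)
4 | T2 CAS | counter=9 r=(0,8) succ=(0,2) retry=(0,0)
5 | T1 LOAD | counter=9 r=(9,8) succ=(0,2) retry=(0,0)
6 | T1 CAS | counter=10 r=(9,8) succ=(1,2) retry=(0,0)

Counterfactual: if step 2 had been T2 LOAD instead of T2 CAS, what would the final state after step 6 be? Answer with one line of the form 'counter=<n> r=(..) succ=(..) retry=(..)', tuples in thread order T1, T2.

(re-executing from step 2 with the substitution; state before step 2: counter=7 r=(0,7) succ=(0,0) retry=(0,0))
2 | T2 LOAD | counter=7 r=(0,7) succ=(0,0) retry=(0,0)
3 | T2 LOAD | counter=7 r=(0,7) succ=(0,0) retry=(0,0)
4 | T2 CAS | counter=8 r=(0,7) succ=(0,1) retry=(0,0)
5 | T1 LOAD | counter=8 r=(8,7) succ=(0,1) retry=(0,0)
6 | T1 CAS | counter=9 r=(8,7) succ=(1,1) retry=(0,0)

counter=9 r=(8,7) succ=(1,1) retry=(0,0)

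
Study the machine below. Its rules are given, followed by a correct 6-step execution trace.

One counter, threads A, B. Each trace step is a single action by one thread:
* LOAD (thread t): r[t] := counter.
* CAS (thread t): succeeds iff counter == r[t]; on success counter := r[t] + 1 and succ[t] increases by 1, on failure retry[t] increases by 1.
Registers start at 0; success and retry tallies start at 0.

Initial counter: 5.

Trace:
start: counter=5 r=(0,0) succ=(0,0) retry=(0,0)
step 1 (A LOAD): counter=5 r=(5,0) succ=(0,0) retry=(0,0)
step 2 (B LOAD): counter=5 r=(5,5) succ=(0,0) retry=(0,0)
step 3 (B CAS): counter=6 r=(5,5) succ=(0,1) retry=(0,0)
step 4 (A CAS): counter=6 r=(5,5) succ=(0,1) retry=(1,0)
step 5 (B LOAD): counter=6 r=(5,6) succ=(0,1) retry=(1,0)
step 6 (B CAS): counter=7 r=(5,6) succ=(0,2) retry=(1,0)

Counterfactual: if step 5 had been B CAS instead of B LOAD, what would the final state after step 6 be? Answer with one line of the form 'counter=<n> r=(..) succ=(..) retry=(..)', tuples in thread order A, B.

(re-executing from step 5 with the substitution; state before step 5: counter=6 r=(5,5) succ=(0,1) retry=(1,0))
step 5 (B CAS): counter=6 r=(5,5) succ=(0,1) retry=(1,1)
step 6 (B CAS): counter=6 r=(5,5) succ=(0,1) retry=(1,2)

counter=6 r=(5,5) succ=(0,1) retry=(1,2)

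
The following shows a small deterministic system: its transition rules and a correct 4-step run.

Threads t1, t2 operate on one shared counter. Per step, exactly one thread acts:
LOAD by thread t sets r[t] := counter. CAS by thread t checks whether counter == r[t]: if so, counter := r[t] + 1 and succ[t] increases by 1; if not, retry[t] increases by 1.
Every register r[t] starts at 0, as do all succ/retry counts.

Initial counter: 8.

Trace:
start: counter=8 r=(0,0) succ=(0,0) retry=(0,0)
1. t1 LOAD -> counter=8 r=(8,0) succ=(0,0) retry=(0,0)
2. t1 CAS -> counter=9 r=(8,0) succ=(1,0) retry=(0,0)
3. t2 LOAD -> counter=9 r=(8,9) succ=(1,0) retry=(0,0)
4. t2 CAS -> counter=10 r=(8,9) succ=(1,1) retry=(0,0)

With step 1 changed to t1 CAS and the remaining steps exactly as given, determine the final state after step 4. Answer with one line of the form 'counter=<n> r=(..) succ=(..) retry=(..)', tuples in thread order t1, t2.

(re-executing from step 1 with the substitution; state before step 1: counter=8 r=(0,0) succ=(0,0) retry=(0,0))
1. t1 CAS -> counter=8 r=(0,0) succ=(0,0) retry=(1,0)
2. t1 CAS -> counter=8 r=(0,0) succ=(0,0) retry=(2,0)
3. t2 LOAD -> counter=8 r=(0,8) succ=(0,0) retry=(2,0)
4. t2 CAS -> counter=9 r=(0,8) succ=(0,1) retry=(2,0)

counter=9 r=(0,8) succ=(0,1) retry=(2,0)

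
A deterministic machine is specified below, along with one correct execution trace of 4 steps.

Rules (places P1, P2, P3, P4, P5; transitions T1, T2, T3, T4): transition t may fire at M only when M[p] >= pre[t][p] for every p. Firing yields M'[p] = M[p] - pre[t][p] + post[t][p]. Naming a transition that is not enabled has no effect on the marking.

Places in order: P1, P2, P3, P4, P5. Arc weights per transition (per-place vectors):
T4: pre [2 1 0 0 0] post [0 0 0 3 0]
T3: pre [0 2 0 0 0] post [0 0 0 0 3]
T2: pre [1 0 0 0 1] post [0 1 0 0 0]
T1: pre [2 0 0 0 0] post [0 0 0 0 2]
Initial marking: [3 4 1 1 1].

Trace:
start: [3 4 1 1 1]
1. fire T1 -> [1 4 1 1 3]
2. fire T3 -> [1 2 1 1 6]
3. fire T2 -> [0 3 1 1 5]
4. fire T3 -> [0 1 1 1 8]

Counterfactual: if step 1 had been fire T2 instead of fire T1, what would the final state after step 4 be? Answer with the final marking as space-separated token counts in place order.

1 2 1 1 5

(re-executing from step 1 with the substitution; state before step 1: [3 4 1 1 1])
1. fire T2 -> [2 5 1 1 0]
2. fire T3 -> [2 3 1 1 3]
3. fire T2 -> [1 4 1 1 2]
4. fire T3 -> [1 2 1 1 5]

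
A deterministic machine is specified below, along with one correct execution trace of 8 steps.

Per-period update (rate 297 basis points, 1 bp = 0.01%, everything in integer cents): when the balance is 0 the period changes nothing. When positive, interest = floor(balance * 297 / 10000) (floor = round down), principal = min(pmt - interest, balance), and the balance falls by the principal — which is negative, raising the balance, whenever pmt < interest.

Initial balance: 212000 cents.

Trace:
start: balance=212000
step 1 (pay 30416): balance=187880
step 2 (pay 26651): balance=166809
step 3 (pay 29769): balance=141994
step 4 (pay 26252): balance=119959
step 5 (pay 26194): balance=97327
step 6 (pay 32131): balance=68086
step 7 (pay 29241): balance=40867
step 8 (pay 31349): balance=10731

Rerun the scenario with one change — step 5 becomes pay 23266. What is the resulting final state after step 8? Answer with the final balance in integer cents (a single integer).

(re-executing from step 5 with the substitution; state before step 5: balance=119959)
step 5 (pay 23266): balance=100255
step 6 (pay 32131): balance=71101
step 7 (pay 29241): balance=43971
step 8 (pay 31349): balance=13927

13927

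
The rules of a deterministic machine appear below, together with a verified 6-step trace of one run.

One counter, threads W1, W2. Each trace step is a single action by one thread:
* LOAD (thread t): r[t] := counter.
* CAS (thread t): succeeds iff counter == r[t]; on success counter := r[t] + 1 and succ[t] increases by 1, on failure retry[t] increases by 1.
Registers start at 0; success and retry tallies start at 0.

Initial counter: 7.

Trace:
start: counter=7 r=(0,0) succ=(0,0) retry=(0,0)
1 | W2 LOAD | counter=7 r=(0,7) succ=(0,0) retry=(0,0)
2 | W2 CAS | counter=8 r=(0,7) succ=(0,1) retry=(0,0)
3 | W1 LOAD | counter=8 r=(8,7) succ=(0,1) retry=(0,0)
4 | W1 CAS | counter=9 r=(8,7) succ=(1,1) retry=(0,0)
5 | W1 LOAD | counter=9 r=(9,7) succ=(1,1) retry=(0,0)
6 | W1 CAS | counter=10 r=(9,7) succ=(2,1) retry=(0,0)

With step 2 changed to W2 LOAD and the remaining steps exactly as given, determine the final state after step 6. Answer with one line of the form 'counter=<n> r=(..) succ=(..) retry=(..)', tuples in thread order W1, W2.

counter=9 r=(8,7) succ=(2,0) retry=(0,0)

(re-executing from step 2 with the substitution; state before step 2: counter=7 r=(0,7) succ=(0,0) retry=(0,0))
2 | W2 LOAD | counter=7 r=(0,7) succ=(0,0) retry=(0,0)
3 | W1 LOAD | counter=7 r=(7,7) succ=(0,0) retry=(0,0)
4 | W1 CAS | counter=8 r=(7,7) succ=(1,0) retry=(0,0)
5 | W1 LOAD | counter=8 r=(8,7) succ=(1,0) retry=(0,0)
6 | W1 CAS | counter=9 r=(8,7) succ=(2,0) retry=(0,0)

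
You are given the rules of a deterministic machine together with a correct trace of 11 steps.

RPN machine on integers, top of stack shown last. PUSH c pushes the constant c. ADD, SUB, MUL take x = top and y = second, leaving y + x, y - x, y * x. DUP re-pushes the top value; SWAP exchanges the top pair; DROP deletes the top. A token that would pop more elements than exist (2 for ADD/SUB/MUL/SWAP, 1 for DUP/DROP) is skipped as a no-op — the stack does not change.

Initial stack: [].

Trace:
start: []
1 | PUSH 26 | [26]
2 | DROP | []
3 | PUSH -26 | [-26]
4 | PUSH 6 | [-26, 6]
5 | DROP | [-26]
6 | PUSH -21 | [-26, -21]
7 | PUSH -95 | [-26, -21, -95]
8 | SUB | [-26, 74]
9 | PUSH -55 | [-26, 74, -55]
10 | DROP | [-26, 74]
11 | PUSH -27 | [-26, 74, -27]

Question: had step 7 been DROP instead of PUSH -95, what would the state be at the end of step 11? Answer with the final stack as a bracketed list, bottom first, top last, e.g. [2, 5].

[-26, -27]

(re-executing from step 7 with the substitution; state before step 7: [-26, -21])
7 | DROP | [-26]
8 | SUB | [-26]
9 | PUSH -55 | [-26, -55]
10 | DROP | [-26]
11 | PUSH -27 | [-26, -27]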